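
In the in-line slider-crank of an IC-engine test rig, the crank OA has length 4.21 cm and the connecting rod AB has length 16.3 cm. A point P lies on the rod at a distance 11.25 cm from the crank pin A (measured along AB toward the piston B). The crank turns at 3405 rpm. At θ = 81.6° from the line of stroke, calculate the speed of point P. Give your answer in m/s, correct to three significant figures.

ω = 356.6 rad/s.  Crank-pin speed |V_A| = rω = 15.012 m/s, perpendicular to OA.
Rod angle: sinφ = −(r/L) sinθ ⇒ φ = -14.804°; ω_rod = −rω cosθ/√(L²−r²sin²θ) = -13.916 rad/s.
V_P = V_A + ω_rod × AP, with AP = 0.1125 m along the rod.
Components: V_Px = −rω sinθ − a·ω_rod·sinφ = -15.251 m/s;  V_Py = rω cosθ + a·ω_rod·cosφ = +0.67941 m/s.
|V_P| = √(V_Px² + V_Py²) = 15.266 m/s.

15.3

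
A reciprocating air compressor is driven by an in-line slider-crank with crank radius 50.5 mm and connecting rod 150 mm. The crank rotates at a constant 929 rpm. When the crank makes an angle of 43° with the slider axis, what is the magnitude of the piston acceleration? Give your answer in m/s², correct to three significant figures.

366

ω = 2π·929/60 = 97.28 rad/s
x(θ) = r cosθ + √(L² − r² sin²θ); with ω constant, a = ω²·d²x/dθ².
d²x/dθ² = −r cosθ − r²(cos2θ)/√u − r⁴ sin²2θ/(4u^{3/2}),  u = L² − r² sin²θ = 0.0213138 m².
Substituting r = 0.0505 m, L = 0.15 m, θ = 43°: d²x/dθ² = -0.038672 m.
a = ω²·d²x/dθ² = (97.28)²·(-0.038672) = -366 m/s²;  |a| = 366 m/s².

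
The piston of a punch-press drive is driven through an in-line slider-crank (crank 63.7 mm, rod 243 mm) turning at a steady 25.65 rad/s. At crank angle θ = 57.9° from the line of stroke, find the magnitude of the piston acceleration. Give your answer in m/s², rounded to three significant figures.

ω = 25.65 rad/s
x(θ) = r cosθ + √(L² − r² sin²θ); with ω constant, a = ω²·d²x/dθ².
d²x/dθ² = −r cosθ − r²(cos2θ)/√u − r⁴ sin²2θ/(4u^{3/2}),  u = L² − r² sin²θ = 0.0561371 m².
Substituting r = 0.0637 m, L = 0.243 m, θ = 57.9°: d²x/dθ² = -0.026647 m.
a = ω²·d²x/dθ² = (25.65)²·(-0.026647) = -17.532 m/s²;  |a| = 17.532 m/s².

17.5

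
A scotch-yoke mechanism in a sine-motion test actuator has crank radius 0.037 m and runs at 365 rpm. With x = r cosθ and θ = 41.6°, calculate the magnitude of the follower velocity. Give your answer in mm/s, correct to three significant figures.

939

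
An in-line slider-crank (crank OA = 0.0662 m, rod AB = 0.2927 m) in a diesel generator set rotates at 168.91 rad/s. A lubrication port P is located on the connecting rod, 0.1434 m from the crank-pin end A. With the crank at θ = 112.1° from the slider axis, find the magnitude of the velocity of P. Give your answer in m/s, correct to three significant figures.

ω = 168.9 rad/s.  Crank-pin speed |V_A| = rω = 11.182 m/s, perpendicular to OA.
Rod angle: sinφ = −(r/L) sinθ ⇒ φ = -12.096°; ω_rod = −rω cosθ/√(L²−r²sin²θ) = +14.699 rad/s.
V_P = V_A + ω_rod × AP, with AP = 0.1434 m along the rod.
Components: V_Px = −rω sinθ − a·ω_rod·sinφ = -9.9186 m/s;  V_Py = rω cosθ + a·ω_rod·cosφ = -2.1458 m/s.
|V_P| = √(V_Px² + V_Py²) = 10.148 m/s.

10.1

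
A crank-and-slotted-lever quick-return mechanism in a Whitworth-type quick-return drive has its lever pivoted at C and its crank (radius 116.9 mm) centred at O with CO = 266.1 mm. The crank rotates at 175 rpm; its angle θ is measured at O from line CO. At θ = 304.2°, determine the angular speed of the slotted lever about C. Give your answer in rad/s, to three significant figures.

4.78

ω = 18.33 rad/s (from 175 rpm).
Crank pin A relative to C: A = (d + r cosθ, r sinθ); lever angle φ = atan2(r sinθ, d + r cosθ).
Differentiating tanφ: φ̇ = rω(d cosθ + r)/(d² + r² + 2dr cosθ).
d² + r² + 2dr cosθ = |CA|² = 0.119444 m²;  d cosθ + r = +0.26647 m.
|ω_lever| = |0.1169·18.33·+0.26647| / 0.119444 = 4.7793 rad/s.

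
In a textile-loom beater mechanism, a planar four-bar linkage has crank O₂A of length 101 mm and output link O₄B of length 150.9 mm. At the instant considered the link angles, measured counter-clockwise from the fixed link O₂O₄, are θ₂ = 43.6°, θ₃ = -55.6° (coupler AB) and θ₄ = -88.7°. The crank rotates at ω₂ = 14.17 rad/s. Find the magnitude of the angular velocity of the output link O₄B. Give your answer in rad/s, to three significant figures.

ω₂ = 14.17 rad/s
Differentiating the loop-closure r₂e^{iθ₂}+r₃e^{iθ₃}=r₁+r₄e^{iθ₄} gives r₂ω₂e^{iθ₂}+r₃ω₃e^{iθ₃}=r₄ω₄e^{iθ₄}.
Eliminating the other unknown: ω₄ = r₂ω₂ sin(θ₂−θ₃) / [r₄ sin(θ₄−θ₃)].
Numerator sine = +0.98714; denominator sine = -0.54610.
Result = 0.101·14.17·(+0.98714) / (0.1509·(-0.54610)) = -17.144 rad/s; magnitude 17.144 rad/s.

17.1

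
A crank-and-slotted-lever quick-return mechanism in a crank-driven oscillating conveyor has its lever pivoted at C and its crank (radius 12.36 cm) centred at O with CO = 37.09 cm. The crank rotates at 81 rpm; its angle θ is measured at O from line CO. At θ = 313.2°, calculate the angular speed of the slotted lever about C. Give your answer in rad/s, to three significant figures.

1.84

ω = 8.482 rad/s (from 81 rpm).
Crank pin A relative to C: A = (d + r cosθ, r sinθ); lever angle φ = atan2(r sinθ, d + r cosθ).
Differentiating tanφ: φ̇ = rω(d cosθ + r)/(d² + r² + 2dr cosθ).
d² + r² + 2dr cosθ = |CA|² = 0.215607 m²;  d cosθ + r = +0.3775 m.
|ω_lever| = |0.1236·8.482·+0.3775| / 0.215607 = 1.8356 rad/s.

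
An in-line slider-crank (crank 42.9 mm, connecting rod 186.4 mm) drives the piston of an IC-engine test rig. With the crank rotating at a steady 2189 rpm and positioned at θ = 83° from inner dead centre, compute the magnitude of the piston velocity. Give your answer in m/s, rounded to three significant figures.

ω = 2π·2189/60 = 229.2 rad/s
For an in-line slider-crank, x = r cosθ + √(L² − r² sin²θ), so v = −rω sinθ·[1 + r cosθ/√(L² − r² sin²θ)].
With r = 0.0429 m, L = 0.1864 m, θ = 83°: √(L² − r² sin²θ) = 0.18147 m.
v = −0.0429·229.2·0.99255·[1 + 0.0429·0.12187/0.18147] = -10.042 m/s.
|v| = 10.042 m/s.

10.0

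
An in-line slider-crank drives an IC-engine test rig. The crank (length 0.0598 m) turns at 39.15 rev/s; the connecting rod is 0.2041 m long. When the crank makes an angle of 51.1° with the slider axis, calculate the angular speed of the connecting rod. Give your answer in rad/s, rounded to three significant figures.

46.5

ω = 246 rad/s (converted from 39.15 rev/s).
The rod makes angle φ with the slider axis where L sinφ = r sinθ; differentiating, L cosφ·φ̇ = r ω cosθ.
L cosφ = √(L² − r² sin²θ) = 0.19872 m.
|ω_rod| = r ω |cosθ| / √(L² − r² sin²θ) = 0.0598·246·0.62796/0.19872 = 46.483 rad/s.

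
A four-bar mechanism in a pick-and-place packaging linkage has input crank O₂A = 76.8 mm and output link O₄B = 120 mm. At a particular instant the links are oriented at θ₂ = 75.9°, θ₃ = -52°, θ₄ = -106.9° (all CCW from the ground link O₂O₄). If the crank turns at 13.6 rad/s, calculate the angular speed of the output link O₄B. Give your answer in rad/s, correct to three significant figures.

8.39

ω₂ = 13.6 rad/s
Differentiating the loop-closure r₂e^{iθ₂}+r₃e^{iθ₃}=r₁+r₄e^{iθ₄} gives r₂ω₂e^{iθ₂}+r₃ω₃e^{iθ₃}=r₄ω₄e^{iθ₄}.
Eliminating the other unknown: ω₄ = r₂ω₂ sin(θ₂−θ₃) / [r₄ sin(θ₄−θ₃)].
Numerator sine = +0.78908; denominator sine = -0.81815.
Result = 0.0768·13.6·(+0.78908) / (0.12·(-0.81815)) = -8.3948 rad/s; magnitude 8.3948 rad/s.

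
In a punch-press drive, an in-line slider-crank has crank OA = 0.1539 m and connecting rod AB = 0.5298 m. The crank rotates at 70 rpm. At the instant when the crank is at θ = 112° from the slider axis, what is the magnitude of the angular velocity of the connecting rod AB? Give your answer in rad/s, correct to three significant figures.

ω = 7.33 rad/s (converted from 70 rpm).
The rod makes angle φ with the slider axis where L sinφ = r sinθ; differentiating, L cosφ·φ̇ = r ω cosθ.
L cosφ = √(L² − r² sin²θ) = 0.51022 m.
|ω_rod| = r ω |cosθ| / √(L² − r² sin²θ) = 0.1539·7.33·0.37461/0.51022 = 0.82829 rad/s.

0.828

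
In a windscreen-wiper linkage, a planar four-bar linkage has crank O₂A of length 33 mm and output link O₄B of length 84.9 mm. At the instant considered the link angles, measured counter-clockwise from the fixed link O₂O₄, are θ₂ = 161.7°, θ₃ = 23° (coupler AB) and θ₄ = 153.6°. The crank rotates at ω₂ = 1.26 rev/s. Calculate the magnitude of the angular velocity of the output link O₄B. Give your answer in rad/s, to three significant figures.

2.67

ω₂ = 7.917 rad/s (from 1.26 rev/s).
Differentiating the loop-closure r₂e^{iθ₂}+r₃e^{iθ₃}=r₁+r₄e^{iθ₄} gives r₂ω₂e^{iθ₂}+r₃ω₃e^{iθ₃}=r₄ω₄e^{iθ₄}.
Eliminating the other unknown: ω₄ = r₂ω₂ sin(θ₂−θ₃) / [r₄ sin(θ₄−θ₃)].
Numerator sine = +0.66000; denominator sine = +0.75927.
Result = 0.033·7.917·(+0.66000) / (0.0849·(+0.75927)) = +2.6749 rad/s; magnitude 2.6749 rad/s.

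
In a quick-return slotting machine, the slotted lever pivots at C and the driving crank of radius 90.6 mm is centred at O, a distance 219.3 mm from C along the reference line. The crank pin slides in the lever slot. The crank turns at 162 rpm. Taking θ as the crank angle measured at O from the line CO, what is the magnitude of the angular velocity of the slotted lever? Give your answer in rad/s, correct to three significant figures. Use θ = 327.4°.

4.71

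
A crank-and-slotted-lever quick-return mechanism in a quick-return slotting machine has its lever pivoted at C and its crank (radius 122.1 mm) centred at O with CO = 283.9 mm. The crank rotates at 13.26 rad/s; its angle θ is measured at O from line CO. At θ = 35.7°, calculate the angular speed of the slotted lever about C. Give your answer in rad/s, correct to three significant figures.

3.76

ω = 13.26 rad/s
Crank pin A relative to C: A = (d + r cosθ, r sinθ); lever angle φ = atan2(r sinθ, d + r cosθ).
Differentiating tanφ: φ̇ = rω(d cosθ + r)/(d² + r² + 2dr cosθ).
d² + r² + 2dr cosθ = |CA|² = 0.151808 m²;  d cosθ + r = +0.35265 m.
|ω_lever| = |0.1221·13.26·+0.35265| / 0.151808 = 3.761 rad/s.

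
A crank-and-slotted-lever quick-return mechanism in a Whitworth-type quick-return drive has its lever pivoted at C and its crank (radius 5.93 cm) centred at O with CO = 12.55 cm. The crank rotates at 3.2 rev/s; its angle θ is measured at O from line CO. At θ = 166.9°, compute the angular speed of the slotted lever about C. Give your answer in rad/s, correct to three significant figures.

ω = 20.11 rad/s (from 3.2 rev/s).
Crank pin A relative to C: A = (d + r cosθ, r sinθ); lever angle φ = atan2(r sinθ, d + r cosθ).
Differentiating tanφ: φ̇ = rω(d cosθ + r)/(d² + r² + 2dr cosθ).
d² + r² + 2dr cosθ = |CA|² = 0.00476979 m²;  d cosθ + r = -0.062934 m.
|ω_lever| = |0.0593·20.11·-0.062934| / 0.00476979 = 15.732 rad/s.

15.7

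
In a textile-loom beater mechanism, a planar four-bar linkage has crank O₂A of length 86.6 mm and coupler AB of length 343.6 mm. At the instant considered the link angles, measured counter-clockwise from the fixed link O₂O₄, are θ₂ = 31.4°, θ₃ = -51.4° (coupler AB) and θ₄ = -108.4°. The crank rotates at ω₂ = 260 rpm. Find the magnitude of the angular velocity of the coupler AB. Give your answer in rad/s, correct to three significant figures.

5.28

ω₂ = 27.23 rad/s (from 260 rpm).
Differentiating the loop-closure r₂e^{iθ₂}+r₃e^{iθ₃}=r₁+r₄e^{iθ₄} gives r₂ω₂e^{iθ₂}+r₃ω₃e^{iθ₃}=r₄ω₄e^{iθ₄}.
Eliminating the other unknown: ω₃ = r₂ω₂ sin(θ₄−θ₂) / [r₃ sin(θ₃−θ₄)].
Numerator sine = -0.64546; denominator sine = +0.83867.
Result = 0.0866·27.23·(-0.64546) / (0.3436·(+0.83867)) = -5.2813 rad/s; magnitude 5.2813 rad/s.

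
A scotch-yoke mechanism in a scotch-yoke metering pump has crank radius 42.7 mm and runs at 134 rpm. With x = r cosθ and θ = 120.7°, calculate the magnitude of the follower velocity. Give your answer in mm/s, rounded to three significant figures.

515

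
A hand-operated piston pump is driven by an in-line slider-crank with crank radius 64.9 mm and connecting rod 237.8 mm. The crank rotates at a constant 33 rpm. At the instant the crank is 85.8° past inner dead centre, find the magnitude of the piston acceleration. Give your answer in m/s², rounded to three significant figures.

0.161

ω = 2π·33/60 = 3.456 rad/s
x(θ) = r cosθ + √(L² − r² sin²θ); with ω constant, a = ω²·d²x/dθ².
d²x/dθ² = −r cosθ − r²(cos2θ)/√u − r⁴ sin²2θ/(4u^{3/2}),  u = L² − r² sin²θ = 0.0523594 m².
Substituting r = 0.0649 m, L = 0.2378 m, θ = 85.8°: d²x/dθ² = +0.013449 m.
a = ω²·d²x/dθ² = (3.456)²·(+0.013449) = +0.16061 m/s²;  |a| = 0.16061 m/s².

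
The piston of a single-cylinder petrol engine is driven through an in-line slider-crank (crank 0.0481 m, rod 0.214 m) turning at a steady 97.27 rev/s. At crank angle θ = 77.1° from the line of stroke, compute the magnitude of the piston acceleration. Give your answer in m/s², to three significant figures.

ω = 2π·97.3 = 611.2 rad/s
x(θ) = r cosθ + √(L² − r² sin²θ); with ω constant, a = ω²·d²x/dθ².
d²x/dθ² = −r cosθ − r²(cos2θ)/√u − r⁴ sin²2θ/(4u^{3/2}),  u = L² − r² sin²θ = 0.0435977 m².
Substituting r = 0.0481 m, L = 0.214 m, θ = 77.1°: d²x/dθ² = -0.00079022 m.
a = ω²·d²x/dθ² = (611.2)²·(-0.00079022) = -295.16 m/s²;  |a| = 295.16 m/s².

295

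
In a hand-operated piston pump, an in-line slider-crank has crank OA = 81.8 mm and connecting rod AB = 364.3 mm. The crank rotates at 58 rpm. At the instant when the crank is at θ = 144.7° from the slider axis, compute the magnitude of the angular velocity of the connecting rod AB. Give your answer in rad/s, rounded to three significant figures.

1.12

ω = 6.074 rad/s (converted from 58 rpm).
The rod makes angle φ with the slider axis where L sinφ = r sinθ; differentiating, L cosφ·φ̇ = r ω cosθ.
L cosφ = √(L² − r² sin²θ) = 0.36122 m.
|ω_rod| = r ω |cosθ| / √(L² − r² sin²θ) = 0.0818·6.074·0.81614/0.36122 = 1.1225 rad/s.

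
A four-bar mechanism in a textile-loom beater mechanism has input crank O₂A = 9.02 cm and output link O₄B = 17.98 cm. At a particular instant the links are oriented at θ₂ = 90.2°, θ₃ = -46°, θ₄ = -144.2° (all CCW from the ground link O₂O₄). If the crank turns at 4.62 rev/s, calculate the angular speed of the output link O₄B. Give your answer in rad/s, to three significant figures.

10.2

ω₂ = 29.03 rad/s (from 4.62 rev/s).
Differentiating the loop-closure r₂e^{iθ₂}+r₃e^{iθ₃}=r₁+r₄e^{iθ₄} gives r₂ω₂e^{iθ₂}+r₃ω₃e^{iθ₃}=r₄ω₄e^{iθ₄}.
Eliminating the other unknown: ω₄ = r₂ω₂ sin(θ₂−θ₃) / [r₄ sin(θ₄−θ₃)].
Numerator sine = +0.69214; denominator sine = -0.98978.
Result = 0.0902·29.03·(+0.69214) / (0.1798·(-0.98978)) = -10.184 rad/s; magnitude 10.184 rad/s.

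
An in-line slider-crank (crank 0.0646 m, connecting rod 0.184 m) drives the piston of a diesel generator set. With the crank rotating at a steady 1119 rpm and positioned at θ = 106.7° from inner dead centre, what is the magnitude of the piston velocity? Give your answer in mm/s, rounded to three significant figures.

6470

ω = 2π·1119/60 = 117.2 rad/s
For an in-line slider-crank, x = r cosθ + √(L² − r² sin²θ), so v = −rω sinθ·[1 + r cosθ/√(L² − r² sin²θ)].
With r = 0.0646 m, L = 0.184 m, θ = 106.7°: √(L² − r² sin²θ) = 0.17328 m.
v = −0.0646·117.2·0.95782·[1 + 0.0646·-0.28736/0.17328] = -6.4739 m/s.
|v| = 6.4739 m/s = 6473.9 mm/s.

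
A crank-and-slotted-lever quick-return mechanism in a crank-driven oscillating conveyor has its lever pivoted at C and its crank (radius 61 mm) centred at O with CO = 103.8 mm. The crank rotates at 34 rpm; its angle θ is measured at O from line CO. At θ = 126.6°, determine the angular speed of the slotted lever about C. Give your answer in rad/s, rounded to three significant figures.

ω = 3.56 rad/s (from 34 rpm).
Crank pin A relative to C: A = (d + r cosθ, r sinθ); lever angle φ = atan2(r sinθ, d + r cosθ).
Differentiating tanφ: φ̇ = rω(d cosθ + r)/(d² + r² + 2dr cosθ).
d² + r² + 2dr cosθ = |CA|² = 0.00694509 m²;  d cosθ + r = -0.00088814 m.
|ω_lever| = |0.061·3.56·-0.00088814| / 0.00694509 = 0.027774 rad/s.

0.0278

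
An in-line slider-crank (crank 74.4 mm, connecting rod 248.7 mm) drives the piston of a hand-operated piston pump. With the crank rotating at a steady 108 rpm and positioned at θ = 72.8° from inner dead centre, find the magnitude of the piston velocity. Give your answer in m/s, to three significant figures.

0.878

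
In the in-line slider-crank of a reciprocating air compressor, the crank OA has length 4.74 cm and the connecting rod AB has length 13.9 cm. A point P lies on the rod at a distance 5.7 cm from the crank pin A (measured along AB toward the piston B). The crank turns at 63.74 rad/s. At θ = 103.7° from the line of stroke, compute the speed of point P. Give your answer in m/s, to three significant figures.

ω = 63.74 rad/s.  Crank-pin speed |V_A| = rω = 3.0213 m/s, perpendicular to OA.
Rod angle: sinφ = −(r/L) sinθ ⇒ φ = -19.348°; ω_rod = −rω cosθ/√(L²−r²sin²θ) = +5.456 rad/s.
V_P = V_A + ω_rod × AP, with AP = 0.057 m along the rod.
Components: V_Px = −rω sinθ − a·ω_rod·sinφ = -2.8323 m/s;  V_Py = rω cosθ + a·ω_rod·cosφ = -0.42213 m/s.
|V_P| = √(V_Px² + V_Py²) = 2.8636 m/s.

2.86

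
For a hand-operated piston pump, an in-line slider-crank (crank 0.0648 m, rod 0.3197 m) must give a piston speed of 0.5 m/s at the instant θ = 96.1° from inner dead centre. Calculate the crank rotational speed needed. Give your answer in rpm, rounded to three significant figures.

For an in-line slider-crank, |v_piston| = rω|sinθ|·[1 + r cosθ/√(L² − r² sin²θ)].
With r = 0.0648 m, L = 0.3197 m, θ = 96.1°: the bracketed kinematic factor |dx/dθ| = 0.063016 m.
ω = v/|dx/dθ| = 0.5/0.063016 = 7.9345 rad/s.
N = 60ω/(2π) = 75.769 rpm.

75.8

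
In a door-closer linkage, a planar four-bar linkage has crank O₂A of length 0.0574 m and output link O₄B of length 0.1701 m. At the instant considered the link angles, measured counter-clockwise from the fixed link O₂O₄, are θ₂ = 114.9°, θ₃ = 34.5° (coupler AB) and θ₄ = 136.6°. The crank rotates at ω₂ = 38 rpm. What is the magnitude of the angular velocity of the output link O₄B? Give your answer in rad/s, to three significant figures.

1.35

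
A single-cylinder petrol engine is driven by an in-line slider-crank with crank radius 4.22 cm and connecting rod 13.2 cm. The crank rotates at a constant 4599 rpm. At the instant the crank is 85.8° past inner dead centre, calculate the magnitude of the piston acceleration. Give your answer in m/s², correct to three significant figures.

2550

ω = 2π·4599/60 = 481.6 rad/s
x(θ) = r cosθ + √(L² − r² sin²θ); with ω constant, a = ω²·d²x/dθ².
d²x/dθ² = −r cosθ − r²(cos2θ)/√u − r⁴ sin²2θ/(4u^{3/2}),  u = L² − r² sin²θ = 0.0156527 m².
Substituting r = 0.0422 m, L = 0.132 m, θ = 85.8°: d²x/dθ² = +0.010982 m.
a = ω²·d²x/dθ² = (481.6)²·(+0.010982) = +2547.2 m/s²;  |a| = 2547.2 m/s².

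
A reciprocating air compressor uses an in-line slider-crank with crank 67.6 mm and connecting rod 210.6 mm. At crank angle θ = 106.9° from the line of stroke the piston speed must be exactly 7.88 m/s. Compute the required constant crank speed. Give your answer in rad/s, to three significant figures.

135

For an in-line slider-crank, |v_piston| = rω|sinθ|·[1 + r cosθ/√(L² − r² sin²θ)].
With r = 0.0676 m, L = 0.2106 m, θ = 106.9°: the bracketed kinematic factor |dx/dθ| = 0.058339 m.
ω = v/|dx/dθ| = 7.88/0.058339 = 135.07 rad/s.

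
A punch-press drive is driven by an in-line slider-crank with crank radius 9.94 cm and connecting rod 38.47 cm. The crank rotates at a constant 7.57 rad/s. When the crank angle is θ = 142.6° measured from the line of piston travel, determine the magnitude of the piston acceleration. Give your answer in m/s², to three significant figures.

ω = 7.57 rad/s
x(θ) = r cosθ + √(L² − r² sin²θ); with ω constant, a = ω²·d²x/dθ².
d²x/dθ² = −r cosθ − r²(cos2θ)/√u − r⁴ sin²2θ/(4u^{3/2}),  u = L² − r² sin²θ = 0.144349 m².
Substituting r = 0.0994 m, L = 0.3847 m, θ = 142.6°: d²x/dθ² = +0.071732 m.
a = ω²·d²x/dθ² = (7.57)²·(+0.071732) = +4.1106 m/s²;  |a| = 4.1106 m/s².

4.11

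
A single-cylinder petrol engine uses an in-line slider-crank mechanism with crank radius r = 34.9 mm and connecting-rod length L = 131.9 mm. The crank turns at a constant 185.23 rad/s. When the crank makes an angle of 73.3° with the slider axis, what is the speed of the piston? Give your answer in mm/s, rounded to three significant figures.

6680

ω = 185.2 rad/s
For an in-line slider-crank, x = r cosθ + √(L² − r² sin²θ), so v = −rω sinθ·[1 + r cosθ/√(L² − r² sin²θ)].
With r = 0.0349 m, L = 0.1319 m, θ = 73.3°: √(L² − r² sin²θ) = 0.12759 m.
v = −0.0349·185.2·0.95782·[1 + 0.0349·0.28736/0.12759] = -6.6786 m/s.
|v| = 6.6786 m/s = 6678.6 mm/s.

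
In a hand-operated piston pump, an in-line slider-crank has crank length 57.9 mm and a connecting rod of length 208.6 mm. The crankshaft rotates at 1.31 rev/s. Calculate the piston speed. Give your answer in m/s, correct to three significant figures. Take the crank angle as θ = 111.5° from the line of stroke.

ω = 2π·1.31 = 8.231 rad/s
For an in-line slider-crank, x = r cosθ + √(L² − r² sin²θ), so v = −rω sinθ·[1 + r cosθ/√(L² − r² sin²θ)].
With r = 0.0579 m, L = 0.2086 m, θ = 111.5°: √(L² − r² sin²θ) = 0.20152 m.
v = −0.0579·8.231·0.93042·[1 + 0.0579·-0.36650/0.20152] = -0.39672 m/s.
|v| = 0.39672 m/s.

0.397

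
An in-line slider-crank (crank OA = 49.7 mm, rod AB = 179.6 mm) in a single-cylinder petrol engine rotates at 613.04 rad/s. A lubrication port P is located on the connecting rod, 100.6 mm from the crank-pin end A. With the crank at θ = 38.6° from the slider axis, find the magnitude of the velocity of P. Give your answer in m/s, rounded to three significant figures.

23.8

ω = 613 rad/s.  Crank-pin speed |V_A| = rω = 30.468 m/s, perpendicular to OA.
Rod angle: sinφ = −(r/L) sinθ ⇒ φ = -9.942°; ω_rod = −rω cosθ/√(L²−r²sin²θ) = -134.6 rad/s.
V_P = V_A + ω_rod × AP, with AP = 0.1006 m along the rod.
Components: V_Px = −rω sinθ − a·ω_rod·sinφ = -21.346 m/s;  V_Py = rω cosθ + a·ω_rod·cosφ = +10.474 m/s.
|V_P| = √(V_Px² + V_Py²) = 23.777 m/s.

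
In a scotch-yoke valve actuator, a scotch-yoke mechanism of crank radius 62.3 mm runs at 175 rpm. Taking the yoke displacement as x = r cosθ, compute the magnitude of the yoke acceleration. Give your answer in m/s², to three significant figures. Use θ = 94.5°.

ω = 18.33 rad/s (from 175 rpm).
x = r cosθ ⇒ ẍ = −rω² cosθ (ω constant).
|a| = rω²|cosθ| = 0.0623·(18.33)²·|cos 94.5°| = 1.6416 m/s².

1.64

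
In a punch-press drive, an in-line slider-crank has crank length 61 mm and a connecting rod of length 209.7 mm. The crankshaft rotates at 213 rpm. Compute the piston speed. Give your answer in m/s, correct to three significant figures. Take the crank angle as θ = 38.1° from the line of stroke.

1.03

ω = 2π·213/60 = 22.31 rad/s
For an in-line slider-crank, x = r cosθ + √(L² − r² sin²θ), so v = −rω sinθ·[1 + r cosθ/√(L² − r² sin²θ)].
With r = 0.061 m, L = 0.2097 m, θ = 38.1°: √(L² − r² sin²θ) = 0.20629 m.
v = −0.061·22.31·0.61704·[1 + 0.061·0.78694/0.20629] = -1.0349 m/s.
|v| = 1.0349 m/s.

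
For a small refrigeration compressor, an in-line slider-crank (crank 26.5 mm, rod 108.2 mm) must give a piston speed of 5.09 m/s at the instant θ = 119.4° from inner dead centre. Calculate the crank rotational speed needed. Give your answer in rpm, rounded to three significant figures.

For an in-line slider-crank, |v_piston| = rω|sinθ|·[1 + r cosθ/√(L² − r² sin²θ)].
With r = 0.0265 m, L = 0.1082 m, θ = 119.4°: the bracketed kinematic factor |dx/dθ| = 0.020246 m.
ω = v/|dx/dθ| = 5.09/0.020246 = 251.41 rad/s.
N = 60ω/(2π) = 2400.8 rpm.

2400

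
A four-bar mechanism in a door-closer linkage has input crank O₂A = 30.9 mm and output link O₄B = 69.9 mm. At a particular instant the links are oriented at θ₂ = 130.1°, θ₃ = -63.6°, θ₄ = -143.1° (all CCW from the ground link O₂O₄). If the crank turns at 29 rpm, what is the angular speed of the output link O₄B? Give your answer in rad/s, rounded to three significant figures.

ω₂ = 3.037 rad/s (from 29 rpm).
Differentiating the loop-closure r₂e^{iθ₂}+r₃e^{iθ₃}=r₁+r₄e^{iθ₄} gives r₂ω₂e^{iθ₂}+r₃ω₃e^{iθ₃}=r₄ω₄e^{iθ₄}.
Eliminating the other unknown: ω₄ = r₂ω₂ sin(θ₂−θ₃) / [r₄ sin(θ₄−θ₃)].
Numerator sine = -0.23684; denominator sine = -0.98325.
Result = 0.0309·3.037·(-0.23684) / (0.0699·(-0.98325)) = +0.32337 rad/s; magnitude 0.32337 rad/s.

0.323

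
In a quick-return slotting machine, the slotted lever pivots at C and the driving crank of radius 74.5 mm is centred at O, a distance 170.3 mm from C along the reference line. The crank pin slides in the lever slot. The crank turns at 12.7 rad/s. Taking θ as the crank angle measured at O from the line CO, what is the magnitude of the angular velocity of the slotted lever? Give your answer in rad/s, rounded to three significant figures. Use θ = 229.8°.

1.84

ω = 12.7 rad/s
Crank pin A relative to C: A = (d + r cosθ, r sinθ); lever angle φ = atan2(r sinθ, d + r cosθ).
Differentiating tanφ: φ̇ = rω(d cosθ + r)/(d² + r² + 2dr cosθ).
d² + r² + 2dr cosθ = |CA|² = 0.018174 m²;  d cosθ + r = -0.035421 m.
|ω_lever| = |0.0745·12.7·-0.035421| / 0.018174 = 1.8441 rad/s.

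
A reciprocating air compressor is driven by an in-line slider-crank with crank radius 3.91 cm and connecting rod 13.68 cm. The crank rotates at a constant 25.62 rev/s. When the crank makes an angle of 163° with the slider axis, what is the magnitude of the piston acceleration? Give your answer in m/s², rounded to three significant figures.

ω = 2π·25.6 = 161 rad/s
x(θ) = r cosθ + √(L² − r² sin²θ); with ω constant, a = ω²·d²x/dθ².
d²x/dθ² = −r cosθ − r²(cos2θ)/√u − r⁴ sin²2θ/(4u^{3/2}),  u = L² − r² sin²θ = 0.0185836 m².
Substituting r = 0.0391 m, L = 0.1368 m, θ = 163°: d²x/dθ² = +0.028022 m.
a = ω²·d²x/dθ² = (161)²·(+0.028022) = +726.13 m/s²;  |a| = 726.13 m/s².

726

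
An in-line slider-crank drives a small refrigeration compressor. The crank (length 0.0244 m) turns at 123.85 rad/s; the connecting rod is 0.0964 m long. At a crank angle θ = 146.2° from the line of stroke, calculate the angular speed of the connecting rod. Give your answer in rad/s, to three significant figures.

26.3

ω = 123.8 rad/s
The rod makes angle φ with the slider axis where L sinφ = r sinθ; differentiating, L cosφ·φ̇ = r ω cosθ.
L cosφ = √(L² − r² sin²θ) = 0.09544 m.
|ω_rod| = r ω |cosθ| / √(L² − r² sin²θ) = 0.0244·123.8·0.83098/0.09544 = 26.312 rad/s.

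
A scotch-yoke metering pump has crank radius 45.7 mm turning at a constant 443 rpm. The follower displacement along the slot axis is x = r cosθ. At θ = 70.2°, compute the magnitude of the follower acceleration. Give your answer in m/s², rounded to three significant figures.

33.3

ω = 46.39 rad/s (from 443 rpm).
x = r cosθ ⇒ ẍ = −rω² cosθ (ω constant).
|a| = rω²|cosθ| = 0.0457·(46.39)²·|cos 70.2°| = 33.315 m/s².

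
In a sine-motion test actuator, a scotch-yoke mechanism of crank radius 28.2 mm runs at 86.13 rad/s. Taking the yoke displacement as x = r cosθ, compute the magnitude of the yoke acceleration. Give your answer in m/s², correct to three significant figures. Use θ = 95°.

ω = 86.13 rad/s
x = r cosθ ⇒ ẍ = −rω² cosθ (ω constant).
|a| = rω²|cosθ| = 0.0282·(86.13)²·|cos 95°| = 18.233 m/s².

18.2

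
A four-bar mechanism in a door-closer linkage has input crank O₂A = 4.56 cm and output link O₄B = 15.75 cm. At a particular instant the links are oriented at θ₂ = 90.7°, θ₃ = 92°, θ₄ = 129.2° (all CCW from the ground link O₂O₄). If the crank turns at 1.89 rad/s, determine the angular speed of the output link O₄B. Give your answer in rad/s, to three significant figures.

0.0205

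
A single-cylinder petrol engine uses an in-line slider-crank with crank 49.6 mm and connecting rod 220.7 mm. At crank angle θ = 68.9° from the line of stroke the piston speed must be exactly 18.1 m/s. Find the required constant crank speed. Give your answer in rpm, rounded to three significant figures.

For an in-line slider-crank, |v_piston| = rω|sinθ|·[1 + r cosθ/√(L² − r² sin²θ)].
With r = 0.0496 m, L = 0.2207 m, θ = 68.9°: the bracketed kinematic factor |dx/dθ| = 0.050103 m.
ω = v/|dx/dθ| = 18.1/0.050103 = 361.25 rad/s.
N = 60ω/(2π) = 3449.7 rpm.

3450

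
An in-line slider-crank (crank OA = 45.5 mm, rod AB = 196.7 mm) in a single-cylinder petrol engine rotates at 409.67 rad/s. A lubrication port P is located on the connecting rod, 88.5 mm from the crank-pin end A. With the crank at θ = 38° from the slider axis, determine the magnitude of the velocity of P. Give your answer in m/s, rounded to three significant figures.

ω = 409.7 rad/s.  Crank-pin speed |V_A| = rω = 18.64 m/s, perpendicular to OA.
Rod angle: sinφ = −(r/L) sinθ ⇒ φ = -8.187°; ω_rod = −rω cosθ/√(L²−r²sin²θ) = -75.444 rad/s.
V_P = V_A + ω_rod × AP, with AP = 0.0885 m along the rod.
Components: V_Px = −rω sinθ − a·ω_rod·sinφ = -12.427 m/s;  V_Py = rω cosθ + a·ω_rod·cosφ = +8.0798 m/s.
|V_P| = √(V_Px² + V_Py²) = 14.823 m/s.

14.8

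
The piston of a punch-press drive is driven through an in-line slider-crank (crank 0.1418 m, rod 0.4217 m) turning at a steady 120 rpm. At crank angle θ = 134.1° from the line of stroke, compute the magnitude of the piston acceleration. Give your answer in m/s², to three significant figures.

ω = 2π·120/60 = 12.57 rad/s
x(θ) = r cosθ + √(L² − r² sin²θ); with ω constant, a = ω²·d²x/dθ².
d²x/dθ² = −r cosθ − r²(cos2θ)/√u − r⁴ sin²2θ/(4u^{3/2}),  u = L² − r² sin²θ = 0.167461 m².
Substituting r = 0.1418 m, L = 0.4217 m, θ = 134.1°: d²x/dθ² = +0.09875 m.
a = ω²·d²x/dθ² = (12.57)²·(+0.09875) = +15.594 m/s²;  |a| = 15.594 m/s².

15.6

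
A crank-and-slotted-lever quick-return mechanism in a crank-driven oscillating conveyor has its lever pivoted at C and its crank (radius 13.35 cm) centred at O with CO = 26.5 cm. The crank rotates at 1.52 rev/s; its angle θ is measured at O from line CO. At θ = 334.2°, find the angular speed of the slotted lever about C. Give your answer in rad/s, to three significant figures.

ω = 9.55 rad/s (from 1.52 rev/s).
Crank pin A relative to C: A = (d + r cosθ, r sinθ); lever angle φ = atan2(r sinθ, d + r cosθ).
Differentiating tanφ: φ̇ = rω(d cosθ + r)/(d² + r² + 2dr cosθ).
d² + r² + 2dr cosθ = |CA|² = 0.151749 m²;  d cosθ + r = +0.37208 m.
|ω_lever| = |0.1335·9.55·+0.37208| / 0.151749 = 3.1262 rad/s.

3.13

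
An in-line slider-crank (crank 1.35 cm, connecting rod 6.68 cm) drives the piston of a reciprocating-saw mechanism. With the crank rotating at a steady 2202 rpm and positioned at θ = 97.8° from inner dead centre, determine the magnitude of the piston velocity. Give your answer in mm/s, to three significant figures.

ω = 2π·2202/60 = 230.6 rad/s
For an in-line slider-crank, x = r cosθ + √(L² − r² sin²θ), so v = −rω sinθ·[1 + r cosθ/√(L² − r² sin²θ)].
With r = 0.0135 m, L = 0.0668 m, θ = 97.8°: √(L² − r² sin²θ) = 0.065447 m.
v = −0.0135·230.6·0.99075·[1 + 0.0135·-0.13572/0.065447] = -2.9979 m/s.
|v| = 2.9979 m/s = 2997.9 mm/s.

3000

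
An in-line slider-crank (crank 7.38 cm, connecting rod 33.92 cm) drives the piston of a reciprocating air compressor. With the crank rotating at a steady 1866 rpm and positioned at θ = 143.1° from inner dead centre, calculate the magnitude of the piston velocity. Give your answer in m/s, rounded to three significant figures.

ω = 2π·1866/60 = 195.4 rad/s
For an in-line slider-crank, x = r cosθ + √(L² − r² sin²θ), so v = −rω sinθ·[1 + r cosθ/√(L² − r² sin²θ)].
With r = 0.0738 m, L = 0.3392 m, θ = 143.1°: √(L² − r² sin²θ) = 0.33629 m.
v = −0.0738·195.4·0.60042·[1 + 0.0738·-0.79968/0.33629] = -7.1392 m/s.
|v| = 7.1392 m/s.

7.14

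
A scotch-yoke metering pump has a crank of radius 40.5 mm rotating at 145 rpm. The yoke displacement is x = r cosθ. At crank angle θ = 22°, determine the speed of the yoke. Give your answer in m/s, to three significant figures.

0.230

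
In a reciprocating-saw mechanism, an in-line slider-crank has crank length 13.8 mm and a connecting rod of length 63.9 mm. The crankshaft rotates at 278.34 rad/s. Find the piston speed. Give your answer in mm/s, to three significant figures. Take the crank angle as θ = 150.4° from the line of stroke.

1540

ω = 278.3 rad/s
For an in-line slider-crank, x = r cosθ + √(L² − r² sin²θ), so v = −rω sinθ·[1 + r cosθ/√(L² − r² sin²θ)].
With r = 0.0138 m, L = 0.0639 m, θ = 150.4°: √(L² − r² sin²θ) = 0.063535 m.
v = −0.0138·278.3·0.49394·[1 + 0.0138·-0.86949/0.063535] = -1.539 m/s.
|v| = 1.539 m/s = 1539 mm/s.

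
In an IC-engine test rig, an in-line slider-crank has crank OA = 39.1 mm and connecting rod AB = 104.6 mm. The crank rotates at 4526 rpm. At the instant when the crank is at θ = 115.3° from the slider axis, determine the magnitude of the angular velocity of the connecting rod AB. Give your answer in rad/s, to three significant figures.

80.4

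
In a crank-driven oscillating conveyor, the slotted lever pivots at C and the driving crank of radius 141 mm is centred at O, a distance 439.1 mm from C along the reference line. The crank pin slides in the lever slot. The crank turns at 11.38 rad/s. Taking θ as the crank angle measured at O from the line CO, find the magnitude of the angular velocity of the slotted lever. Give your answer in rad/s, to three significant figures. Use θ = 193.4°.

ω = 11.38 rad/s
Crank pin A relative to C: A = (d + r cosθ, r sinθ); lever angle φ = atan2(r sinθ, d + r cosθ).
Differentiating tanφ: φ̇ = rω(d cosθ + r)/(d² + r² + 2dr cosθ).
d² + r² + 2dr cosθ = |CA|² = 0.0922347 m²;  d cosθ + r = -0.28615 m.
|ω_lever| = |0.141·11.38·-0.28615| / 0.0922347 = 4.978 rad/s.

4.98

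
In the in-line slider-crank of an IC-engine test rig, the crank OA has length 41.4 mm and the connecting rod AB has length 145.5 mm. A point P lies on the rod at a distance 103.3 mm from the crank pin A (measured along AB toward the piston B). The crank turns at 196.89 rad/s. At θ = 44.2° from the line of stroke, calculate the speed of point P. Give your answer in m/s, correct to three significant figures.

6.74

ω = 196.9 rad/s.  Crank-pin speed |V_A| = rω = 8.1512 m/s, perpendicular to OA.
Rod angle: sinφ = −(r/L) sinθ ⇒ φ = -11.442°; ω_rod = −rω cosθ/√(L²−r²sin²θ) = -40.977 rad/s.
V_P = V_A + ω_rod × AP, with AP = 0.1033 m along the rod.
Components: V_Px = −rω sinθ − a·ω_rod·sinφ = -6.5224 m/s;  V_Py = rω cosθ + a·ω_rod·cosφ = +1.6949 m/s.
|V_P| = √(V_Px² + V_Py²) = 6.7391 m/s.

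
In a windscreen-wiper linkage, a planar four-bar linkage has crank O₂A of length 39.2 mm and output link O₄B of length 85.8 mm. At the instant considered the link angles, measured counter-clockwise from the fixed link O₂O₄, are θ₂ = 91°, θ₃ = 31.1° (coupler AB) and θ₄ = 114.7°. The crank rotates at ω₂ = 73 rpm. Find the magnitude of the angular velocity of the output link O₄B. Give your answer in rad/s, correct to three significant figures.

3.04

ω₂ = 7.645 rad/s (from 73 rpm).
Differentiating the loop-closure r₂e^{iθ₂}+r₃e^{iθ₃}=r₁+r₄e^{iθ₄} gives r₂ω₂e^{iθ₂}+r₃ω₃e^{iθ₃}=r₄ω₄e^{iθ₄}.
Eliminating the other unknown: ω₄ = r₂ω₂ sin(θ₂−θ₃) / [r₄ sin(θ₄−θ₃)].
Numerator sine = +0.86515; denominator sine = +0.99377.
Result = 0.0392·7.645·(+0.86515) / (0.0858·(+0.99377)) = +3.0406 rad/s; magnitude 3.0406 rad/s.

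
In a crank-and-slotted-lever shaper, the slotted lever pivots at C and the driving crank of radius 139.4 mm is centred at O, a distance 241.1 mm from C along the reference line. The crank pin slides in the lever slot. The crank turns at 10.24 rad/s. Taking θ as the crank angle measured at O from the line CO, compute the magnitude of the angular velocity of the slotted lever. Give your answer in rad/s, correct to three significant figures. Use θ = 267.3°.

2.46

ω = 10.24 rad/s
Crank pin A relative to C: A = (d + r cosθ, r sinθ); lever angle φ = atan2(r sinθ, d + r cosθ).
Differentiating tanφ: φ̇ = rω(d cosθ + r)/(d² + r² + 2dr cosθ).
d² + r² + 2dr cosθ = |CA|² = 0.0743951 m²;  d cosθ + r = +0.12804 m.
|ω_lever| = |0.1394·10.24·+0.12804| / 0.0743951 = 2.4568 rad/s.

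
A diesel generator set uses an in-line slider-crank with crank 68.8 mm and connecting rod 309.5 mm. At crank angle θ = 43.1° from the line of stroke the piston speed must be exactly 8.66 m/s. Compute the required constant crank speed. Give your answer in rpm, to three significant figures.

1510

For an in-line slider-crank, |v_piston| = rω|sinθ|·[1 + r cosθ/√(L² − r² sin²θ)].
With r = 0.0688 m, L = 0.3095 m, θ = 43.1°: the bracketed kinematic factor |dx/dθ| = 0.054729 m.
ω = v/|dx/dθ| = 8.66/0.054729 = 158.23 rad/s.
N = 60ω/(2π) = 1511 rpm.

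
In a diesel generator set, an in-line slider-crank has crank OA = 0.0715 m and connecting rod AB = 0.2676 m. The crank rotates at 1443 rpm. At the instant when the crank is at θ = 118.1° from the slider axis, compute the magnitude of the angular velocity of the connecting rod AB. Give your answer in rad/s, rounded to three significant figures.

19.6

ω = 151.1 rad/s (converted from 1443 rpm).
The rod makes angle φ with the slider axis where L sinφ = r sinθ; differentiating, L cosφ·φ̇ = r ω cosθ.
L cosφ = √(L² − r² sin²θ) = 0.26006 m.
|ω_rod| = r ω |cosθ| / √(L² − r² sin²θ) = 0.0715·151.1·0.47101/0.26006 = 19.569 rad/s.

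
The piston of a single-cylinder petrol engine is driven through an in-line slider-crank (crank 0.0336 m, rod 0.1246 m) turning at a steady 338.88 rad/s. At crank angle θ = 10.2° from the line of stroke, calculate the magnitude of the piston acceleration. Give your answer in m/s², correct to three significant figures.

4780

ω = 338.9 rad/s
x(θ) = r cosθ + √(L² − r² sin²θ); with ω constant, a = ω²·d²x/dθ².
d²x/dθ² = −r cosθ − r²(cos2θ)/√u − r⁴ sin²2θ/(4u^{3/2}),  u = L² − r² sin²θ = 0.0154898 m².
Substituting r = 0.0336 m, L = 0.1246 m, θ = 10.2°: d²x/dθ² = -0.041591 m.
a = ω²·d²x/dθ² = (338.9)²·(-0.041591) = -4776.3 m/s²;  |a| = 4776.3 m/s².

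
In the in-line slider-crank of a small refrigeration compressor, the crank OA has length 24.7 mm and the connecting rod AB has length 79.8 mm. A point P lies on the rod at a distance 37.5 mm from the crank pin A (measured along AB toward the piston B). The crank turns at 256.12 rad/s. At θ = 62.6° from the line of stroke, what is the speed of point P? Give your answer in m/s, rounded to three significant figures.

6.20

ω = 256.1 rad/s.  Crank-pin speed |V_A| = rω = 6.3262 m/s, perpendicular to OA.
Rod angle: sinφ = −(r/L) sinθ ⇒ φ = -15.950°; ω_rod = −rω cosθ/√(L²−r²sin²θ) = -37.943 rad/s.
V_P = V_A + ω_rod × AP, with AP = 0.0375 m along the rod.
Components: V_Px = −rω sinθ − a·ω_rod·sinφ = -6.0075 m/s;  V_Py = rω cosθ + a·ω_rod·cosφ = +1.5432 m/s.
|V_P| = √(V_Px² + V_Py²) = 6.2025 m/s.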